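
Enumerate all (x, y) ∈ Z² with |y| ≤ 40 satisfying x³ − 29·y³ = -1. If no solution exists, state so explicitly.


The equation is x³ - 29y³ = -1. For fixed y, x³ = 29·y³ − 1, so a solution requires the RHS to be a perfect cube.
Strategy: iterate y from -40 to 40, compute RHS = 29·y³ − 1, and check whether it is a (positive or negative) perfect cube.
Check small values of y:
  y = 0: RHS = -1 = (-1)³ ⇒ x = -1 works.
  y = 1: RHS = 28 is not a perfect cube.
  y = -1: RHS = -30 is not a perfect cube.
  y = 2: RHS = 231 is not a perfect cube.
  y = -2: RHS = -233 is not a perfect cube.
  y = 3: RHS = 782 is not a perfect cube.
  y = -3: RHS = -784 is not a perfect cube.
Continuing the search up to |y| = 40 finds no further solutions beyond those listed.
Collected solutions: (-1, 0).

Solutions (with |y| ≤ 40): (-1, 0).


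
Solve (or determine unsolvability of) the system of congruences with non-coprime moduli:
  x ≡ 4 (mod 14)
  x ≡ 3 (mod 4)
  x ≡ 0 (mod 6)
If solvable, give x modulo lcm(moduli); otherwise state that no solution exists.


Moduli 14, 4, 6 are not pairwise coprime, so CRT works modulo lcm(m_i) when all pairwise compatibility conditions hold.
Pairwise compatibility: gcd(m_i, m_j) must divide a_i - a_j for every pair.
Merge one congruence at a time:
  Start: x ≡ 4 (mod 14).
  Combine with x ≡ 3 (mod 4): gcd(14, 4) = 2, and 3 - 4 = -1 is NOT divisible by 2.
    ⇒ system is inconsistent (no integer solution).

No solution (the system is inconsistent).


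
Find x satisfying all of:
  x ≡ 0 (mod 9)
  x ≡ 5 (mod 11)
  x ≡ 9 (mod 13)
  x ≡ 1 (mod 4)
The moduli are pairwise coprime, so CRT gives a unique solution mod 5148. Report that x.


Product of moduli M = 9 · 11 · 13 · 4 = 5148.
Merge one congruence at a time:
  Start: x ≡ 0 (mod 9).
  Combine with x ≡ 5 (mod 11); new modulus lcm = 99.
    Write x = 0 + 9·t and substitute into x ≡ 5 (mod 11): 9·t ≡ 5 − 0 = 5 (mod 11).
    The inverse of 9 mod 11 is 5 (since 9·5 = 45 = 4·11 + 1), so t ≡ 5·5 = 25 ≡ 3 (mod 11).
    Then x = 0 + 9·3 = 27, valid modulo lcm(9, 11) = 99: x ≡ 27 (mod 99).
  Combine with x ≡ 9 (mod 13); new modulus lcm = 1287.
    Write x = 27 + 99·t and substitute into x ≡ 9 (mod 13): 99·t ≡ 9 − 27 = -18 (mod 13).
    Reduce coefficients mod 13: 8·t ≡ 8 (mod 13).
    The inverse of 8 mod 13 is 5 (since 8·5 = 40 = 3·13 + 1), so t ≡ 5·8 = 40 ≡ 1 (mod 13).
    Then x = 27 + 99·1 = 126, valid modulo lcm(99, 13) = 1287: x ≡ 126 (mod 1287).
  Combine with x ≡ 1 (mod 4); new modulus lcm = 5148.
    Write x = 126 + 1287·t and substitute into x ≡ 1 (mod 4): 1287·t ≡ 1 − 126 = -125 (mod 4).
    Reduce coefficients mod 4: 3·t ≡ 3 (mod 4).
    The inverse of 3 mod 4 is 3 (since 3·3 = 9 = 2·4 + 1), so t ≡ 3·3 = 9 ≡ 1 (mod 4).
    Then x = 126 + 1287·1 = 1413, valid modulo lcm(1287, 4) = 5148: x ≡ 1413 (mod 5148).
Verify against each original: 1413 mod 9 = 0, 1413 mod 11 = 5, 1413 mod 13 = 9, 1413 mod 4 = 1.

x ≡ 1413 (mod 5148).


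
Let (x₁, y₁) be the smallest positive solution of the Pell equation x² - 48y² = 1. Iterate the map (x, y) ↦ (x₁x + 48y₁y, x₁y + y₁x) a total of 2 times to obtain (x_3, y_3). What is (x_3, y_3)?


Step 1: Find the fundamental solution (x₁, y₁) of x² - 48y² = 1.
  Expand √48 as a continued fraction. a₀ = ⌊√48⌋ = 6; iterate m_{k+1} = d_k·a_k − m_k, d_{k+1} = (48 − m_{k+1}²)/d_k, a_{k+1} = ⌊(a₀ + m_{k+1})/d_{k+1}⌋ (starting m₀ = 0, d₀ = 1), with convergents p_k = a_k·p_{k-1} + p_{k-2}, q_k = a_k·q_{k-1} + q_{k-2} (p₋₁ = 1, q₋₁ = 0):
  k = 0: a₀ = 6; p₀/q₀ = 6/1; p₀² − 48·q₀² = 36 − 48 = -12.
  k = 1: m = 6, d = 12, a = ⌊(6 + 6)/12⌋ = 1; p/q = (1·6 + 1)/(1·1 + 0) = 7/1; p² − 48·q² = 49 − 48 = 1.
  The first convergent with p² − 48·q² = 1 gives the fundamental solution (x₁, y₁) = (7, 1).
Step 2: Apply the recurrence (x_{n+1}, y_{n+1}) = (x₁x_n + 48y₁y_n, x₁y_n + y₁x_n) repeatedly.
  From (x_1, y_1) = (7, 1): x_2 = 7·7 + 48·1·1 = 97; y_2 = 7·1 + 1·7 = 14.
  From (x_2, y_2) = (97, 14): x_3 = 7·97 + 48·1·14 = 1351; y_3 = 7·14 + 1·97 = 195.
Step 3: Verify x_3² - 48·y_3² = 1825201 - 1825200 = 1 (should be 1). ✓

(x_1, y_1) = (7, 1); (x_3, y_3) = (1351, 195).


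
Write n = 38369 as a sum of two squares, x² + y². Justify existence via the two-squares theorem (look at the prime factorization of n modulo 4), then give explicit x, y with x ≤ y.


Step 1: Factor n = 38369 = 17 · 37 · 61.
Step 2: Check the mod-4 condition on each prime factor: 17 ≡ 1 (mod 4), exponent 1; 37 ≡ 1 (mod 4), exponent 1; 61 ≡ 1 (mod 4), exponent 1.
All primes ≡ 3 (mod 4) appear to even exponent (or don't appear), so by the two-squares theorem n IS expressible as a sum of two squares.
Step 3: Build a representation. Here n = 17 · 37 · 61 is a product of primes ≡ 1 (mod 4). Each prime p ≡ 1 (mod 4) is itself a sum of two squares; find a² by testing p − a² for a perfect square:
  17: 17 − 1² = 16 = 4² ⇒ 17 = 1² + 4².
  37: 37 − 1² = 36 = 6² ⇒ 37 = 1² + 6².
  61: 61 − 1² = 60, 61 − 2² = 57, 61 − 3² = 52, 61 − 4² = 45, 61 − 5² = 36 = 6² ⇒ 61 = 5² + 6².
  Combine using the Brahmagupta–Fibonacci identity (a² + b²)(c² + d²) = (ac − bd)² + (ad + bc)² = (ac + bd)² + (ad − bc)²:
  17 · 37 = 629: from (1² + 4²)(1² + 6²), take (1·1 − 4·6, 1·6 + 4·1) = (1 − 24, 6 + 4) = (-23, 10); dropping signs (only squares matter) gives (23, 10); check 23² + 10² = 529 + 100 = 629 ✓.
  629 · 61 = 38369: from (23² + 10²)(5² + 6²), take (23·5 − 10·6, 23·6 + 10·5) = (115 − 60, 138 + 50) = (55, 188); check 55² + 188² = 3025 + 35344 = 38369 ✓.
Step 4: Order so x ≤ y and verify: 55² + 188² = 3025 + 35344 = 38369 = n. ✓

n = 38369 = 55² + 188² (one valid representation with x ≤ y).


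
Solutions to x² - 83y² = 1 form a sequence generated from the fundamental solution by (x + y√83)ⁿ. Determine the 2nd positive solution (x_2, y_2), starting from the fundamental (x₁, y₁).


Step 1: Find the fundamental solution (x₁, y₁) of x² - 83y² = 1.
  Expand √83 as a continued fraction. a₀ = ⌊√83⌋ = 9; iterate m_{k+1} = d_k·a_k − m_k, d_{k+1} = (83 − m_{k+1}²)/d_k, a_{k+1} = ⌊(a₀ + m_{k+1})/d_{k+1}⌋ (starting m₀ = 0, d₀ = 1), with convergents p_k = a_k·p_{k-1} + p_{k-2}, q_k = a_k·q_{k-1} + q_{k-2} (p₋₁ = 1, q₋₁ = 0):
  k = 0: a₀ = 9; p₀/q₀ = 9/1; p₀² − 83·q₀² = 81 − 83 = -2.
  k = 1: m = 9, d = 2, a = ⌊(9 + 9)/2⌋ = 9; p/q = (9·9 + 1)/(9·1 + 0) = 82/9; p² − 83·q² = 6724 − 6723 = 1.
  The first convergent with p² − 83·q² = 1 gives the fundamental solution (x₁, y₁) = (82, 9).
Step 2: Apply the recurrence (x_{n+1}, y_{n+1}) = (x₁x_n + 83y₁y_n, x₁y_n + y₁x_n) repeatedly.
  From (x_1, y_1) = (82, 9): x_2 = 82·82 + 83·9·9 = 13447; y_2 = 82·9 + 9·82 = 1476.
Step 3: Verify x_2² - 83·y_2² = 180821809 - 180821808 = 1 (should be 1). ✓

(x_1, y_1) = (82, 9); (x_2, y_2) = (13447, 1476).


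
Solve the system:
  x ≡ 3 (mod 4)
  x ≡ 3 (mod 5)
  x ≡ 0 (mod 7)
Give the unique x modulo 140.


Moduli 4, 5, 7 are pairwise coprime; by CRT there is a unique solution modulo M = 4 · 5 · 7 = 140.
Solve pairwise, accumulating the modulus:
  Start with x ≡ 3 (mod 4).
  Combine with x ≡ 3 (mod 5): since gcd(4, 5) = 1, we get a unique residue mod 20.
    Write x = 3 + 4·t and substitute into x ≡ 3 (mod 5): 4·t ≡ 3 − 3 = 0 (mod 5).
    The inverse of 4 mod 5 is 4 (since 4·4 = 16 = 3·5 + 1), so t ≡ 4·0 = 0 ≡ 0 (mod 5).
    Then x = 3 + 4·0 = 3, valid modulo lcm(4, 5) = 20: x ≡ 3 (mod 20).
  Combine with x ≡ 0 (mod 7): since gcd(20, 7) = 1, we get a unique residue mod 140.
    Write x = 3 + 20·t and substitute into x ≡ 0 (mod 7): 20·t ≡ 0 − 3 = -3 (mod 7).
    Reduce coefficients mod 7: 6·t ≡ 4 (mod 7).
    The inverse of 6 mod 7 is 6 (since 6·6 = 36 = 5·7 + 1), so t ≡ 6·4 = 24 ≡ 3 (mod 7).
    Then x = 3 + 20·3 = 63, valid modulo lcm(20, 7) = 140: x ≡ 63 (mod 140).
Verify: 63 mod 4 = 3 ✓, 63 mod 5 = 3 ✓, 63 mod 7 = 0 ✓.

x ≡ 63 (mod 140).


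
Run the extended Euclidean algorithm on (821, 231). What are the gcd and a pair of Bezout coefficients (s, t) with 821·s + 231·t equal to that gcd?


Euclidean algorithm on (821, 231) — divide until remainder is 0:
  821 = 3 · 231 + 128
  231 = 1 · 128 + 103
  128 = 1 · 103 + 25
  103 = 4 · 25 + 3
  25 = 8 · 3 + 1
  3 = 3 · 1 + 0
gcd(821, 231) = 1.
Track Bezout coefficients alongside the remainders: start with r₀ = 821 = a·1 + b·0 (s = 1, t = 0) and r₁ = 231 = a·0 + b·1 (s = 0, t = 1); each new remainder r_{k+1} = r_{k-1} − q_k·r_k inherits s_{k+1} = s_{k-1} − q_k·s_k, t_{k+1} = t_{k-1} − q_k·t_k, so r_k = a·s_k + b·t_k at every step:
  q = 3: r = 128, s = 1 − 3·0 = 1, t = 0 − 3·1 = -3  (check: 821·1 + 231·(-3) = 128)
  q = 1: r = 103, s = 0 − 1·1 = -1, t = 1 − 1·(-3) = 4  (check: 821·(-1) + 231·4 = 103)
  q = 1: r = 25, s = 1 − 1·(-1) = 2, t = -3 − 1·4 = -7  (check: 821·2 + 231·(-7) = 25)
  q = 4: r = 3, s = -1 − 4·2 = -9, t = 4 − 4·(-7) = 32  (check: 821·(-9) + 231·32 = 3)
  q = 8: r = 1, s = 2 − 8·(-9) = 74, t = -7 − 8·32 = -263  (check: 821·74 + 231·(-263) = 1)
The row with r = 1 (the gcd) gives the Bezout coefficients s = 74, t = -263.
Result: 821 · (74) + 231 · (-263) = 1.

gcd(821, 231) = 1; s = 74, t = -263 (check: 821·74 + 231·(-263) = 1).


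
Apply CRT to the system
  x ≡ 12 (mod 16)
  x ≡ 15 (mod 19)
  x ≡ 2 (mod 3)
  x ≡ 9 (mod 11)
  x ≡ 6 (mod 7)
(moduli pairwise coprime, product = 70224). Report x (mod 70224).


Product of moduli M = 16 · 19 · 3 · 11 · 7 = 70224.
Merge one congruence at a time:
  Start: x ≡ 12 (mod 16).
  Combine with x ≡ 15 (mod 19); new modulus lcm = 304.
    Write x = 12 + 16·t and substitute into x ≡ 15 (mod 19): 16·t ≡ 15 − 12 = 3 (mod 19).
    The inverse of 16 mod 19 is 6 (since 16·6 = 96 = 5·19 + 1), so t ≡ 6·3 = 18 ≡ 18 (mod 19).
    Then x = 12 + 16·18 = 300, valid modulo lcm(16, 19) = 304: x ≡ 300 (mod 304).
  Combine with x ≡ 2 (mod 3); new modulus lcm = 912.
    Write x = 300 + 304·t and substitute into x ≡ 2 (mod 3): 304·t ≡ 2 − 300 = -298 (mod 3).
    Reduce coefficients mod 3: 1·t ≡ 2 (mod 3).
    So t ≡ 2 (mod 3).
    Then x = 300 + 304·2 = 908, valid modulo lcm(304, 3) = 912: x ≡ 908 (mod 912).
  Combine with x ≡ 9 (mod 11); new modulus lcm = 10032.
    Write x = 908 + 912·t and substitute into x ≡ 9 (mod 11): 912·t ≡ 9 − 908 = -899 (mod 11).
    Reduce coefficients mod 11: 10·t ≡ 3 (mod 11).
    The inverse of 10 mod 11 is 10 (since 10·10 = 100 = 9·11 + 1), so t ≡ 10·3 = 30 ≡ 8 (mod 11).
    Then x = 908 + 912·8 = 8204, valid modulo lcm(912, 11) = 10032: x ≡ 8204 (mod 10032).
  Combine with x ≡ 6 (mod 7); new modulus lcm = 70224.
    Write x = 8204 + 10032·t and substitute into x ≡ 6 (mod 7): 10032·t ≡ 6 − 8204 = -8198 (mod 7).
    Reduce coefficients mod 7: 1·t ≡ 6 (mod 7).
    So t ≡ 6 (mod 7).
    Then x = 8204 + 10032·6 = 68396, valid modulo lcm(10032, 7) = 70224: x ≡ 68396 (mod 70224).
Verify against each original: 68396 mod 16 = 12, 68396 mod 19 = 15, 68396 mod 3 = 2, 68396 mod 11 = 9, 68396 mod 7 = 6.

x ≡ 68396 (mod 70224).


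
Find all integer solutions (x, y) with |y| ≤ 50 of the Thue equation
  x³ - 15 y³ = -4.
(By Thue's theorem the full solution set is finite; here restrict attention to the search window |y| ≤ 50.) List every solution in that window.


The equation is x³ - 15y³ = -4. For fixed y, x³ = 15·y³ − 4, so a solution requires the RHS to be a perfect cube.
Strategy: iterate y from -50 to 50, compute RHS = 15·y³ − 4, and check whether it is a (positive or negative) perfect cube.
Check small values of y:
  y = 0: RHS = -4 is not a perfect cube.
  y = 1: RHS = 11 is not a perfect cube.
  y = -1: RHS = -19 is not a perfect cube.
  y = 2: RHS = 116 is not a perfect cube.
  y = -2: RHS = -124 is not a perfect cube.
  y = 3: RHS = 401 is not a perfect cube.
  y = -3: RHS = -409 is not a perfect cube.
Continuing the search up to |y| = 50 finds no solutions either.
No (x, y) in the scanned range satisfies the equation.

No integer solutions with |y| ≤ 50.


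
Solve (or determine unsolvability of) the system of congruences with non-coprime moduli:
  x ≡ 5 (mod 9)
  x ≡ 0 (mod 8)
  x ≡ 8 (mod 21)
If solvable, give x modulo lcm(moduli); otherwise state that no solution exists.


Moduli 9, 8, 21 are not pairwise coprime, so CRT works modulo lcm(m_i) when all pairwise compatibility conditions hold.
Pairwise compatibility: gcd(m_i, m_j) must divide a_i - a_j for every pair.
Merge one congruence at a time:
  Start: x ≡ 5 (mod 9).
  Combine with x ≡ 0 (mod 8): gcd(9, 8) = 1; 0 - 5 = -5, which IS divisible by 1, so compatible.
    Write x = 5 + 9·t and substitute into x ≡ 0 (mod 8): 9·t ≡ 0 − 5 = -5 (mod 8).
    Reduce coefficients mod 8: 1·t ≡ 3 (mod 8).
    So t ≡ 3 (mod 8).
    Then x = 5 + 9·3 = 32, valid modulo lcm(9, 8) = 72: x ≡ 32 (mod 72).
  Combine with x ≡ 8 (mod 21): gcd(72, 21) = 3; 8 - 32 = -24, which IS divisible by 3, so compatible.
    Write x = 32 + 72·t and substitute into x ≡ 8 (mod 21): 72·t ≡ 8 − 32 = -24 (mod 21).
    Divide the congruence (and modulus) by g = 3: 24·t ≡ -8 (mod 7).
    Reduce coefficients mod 7: 3·t ≡ 6 (mod 7).
    The inverse of 3 mod 7 is 5 (since 3·5 = 15 = 2·7 + 1), so t ≡ 5·6 = 30 ≡ 2 (mod 7).
    Then x = 32 + 72·2 = 176, valid modulo lcm(72, 21) = 504: x ≡ 176 (mod 504).
Verify: 176 mod 9 = 5, 176 mod 8 = 0, 176 mod 21 = 8.

x ≡ 176 (mod 504).


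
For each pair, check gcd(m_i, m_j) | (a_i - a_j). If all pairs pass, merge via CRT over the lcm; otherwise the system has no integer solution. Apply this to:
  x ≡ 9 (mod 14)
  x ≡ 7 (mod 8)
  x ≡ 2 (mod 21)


Moduli 14, 8, 21 are not pairwise coprime, so CRT works modulo lcm(m_i) when all pairwise compatibility conditions hold.
Pairwise compatibility: gcd(m_i, m_j) must divide a_i - a_j for every pair.
Merge one congruence at a time:
  Start: x ≡ 9 (mod 14).
  Combine with x ≡ 7 (mod 8): gcd(14, 8) = 2; 7 - 9 = -2, which IS divisible by 2, so compatible.
    Write x = 9 + 14·t and substitute into x ≡ 7 (mod 8): 14·t ≡ 7 − 9 = -2 (mod 8).
    Divide the congruence (and modulus) by g = 2: 7·t ≡ -1 (mod 4).
    Reduce coefficients mod 4: 3·t ≡ 3 (mod 4).
    The inverse of 3 mod 4 is 3 (since 3·3 = 9 = 2·4 + 1), so t ≡ 3·3 = 9 ≡ 1 (mod 4).
    Then x = 9 + 14·1 = 23, valid modulo lcm(14, 8) = 56: x ≡ 23 (mod 56).
  Combine with x ≡ 2 (mod 21): gcd(56, 21) = 7; 2 - 23 = -21, which IS divisible by 7, so compatible.
    Write x = 23 + 56·t and substitute into x ≡ 2 (mod 21): 56·t ≡ 2 − 23 = -21 (mod 21).
    Divide the congruence (and modulus) by g = 7: 8·t ≡ -3 (mod 3).
    Reduce coefficients mod 3: 2·t ≡ 0 (mod 3).
    The inverse of 2 mod 3 is 2 (since 2·2 = 4 = 1·3 + 1), so t ≡ 2·0 = 0 ≡ 0 (mod 3).
    Then x = 23 + 56·0 = 23, valid modulo lcm(56, 21) = 168: x ≡ 23 (mod 168).
Verify: 23 mod 14 = 9, 23 mod 8 = 7, 23 mod 21 = 2.

x ≡ 23 (mod 168).


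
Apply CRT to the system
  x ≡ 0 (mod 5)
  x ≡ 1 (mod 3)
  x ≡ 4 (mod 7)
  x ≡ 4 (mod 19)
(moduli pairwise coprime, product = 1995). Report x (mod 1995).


Product of moduli M = 5 · 3 · 7 · 19 = 1995.
Merge one congruence at a time:
  Start: x ≡ 0 (mod 5).
  Combine with x ≡ 1 (mod 3); new modulus lcm = 15.
    Write x = 0 + 5·t and substitute into x ≡ 1 (mod 3): 5·t ≡ 1 − 0 = 1 (mod 3).
    Reduce coefficients mod 3: 2·t ≡ 1 (mod 3).
    The inverse of 2 mod 3 is 2 (since 2·2 = 4 = 1·3 + 1), so t ≡ 2·1 = 2 ≡ 2 (mod 3).
    Then x = 0 + 5·2 = 10, valid modulo lcm(5, 3) = 15: x ≡ 10 (mod 15).
  Combine with x ≡ 4 (mod 7); new modulus lcm = 105.
    Write x = 10 + 15·t and substitute into x ≡ 4 (mod 7): 15·t ≡ 4 − 10 = -6 (mod 7).
    Reduce coefficients mod 7: 1·t ≡ 1 (mod 7).
    So t ≡ 1 (mod 7).
    Then x = 10 + 15·1 = 25, valid modulo lcm(15, 7) = 105: x ≡ 25 (mod 105).
  Combine with x ≡ 4 (mod 19); new modulus lcm = 1995.
    Write x = 25 + 105·t and substitute into x ≡ 4 (mod 19): 105·t ≡ 4 − 25 = -21 (mod 19).
    Reduce coefficients mod 19: 10·t ≡ 17 (mod 19).
    The inverse of 10 mod 19 is 2 (since 10·2 = 20 = 1·19 + 1), so t ≡ 2·17 = 34 ≡ 15 (mod 19).
    Then x = 25 + 105·15 = 1600, valid modulo lcm(105, 19) = 1995: x ≡ 1600 (mod 1995).
Verify against each original: 1600 mod 5 = 0, 1600 mod 3 = 1, 1600 mod 7 = 4, 1600 mod 19 = 4.

x ≡ 1600 (mod 1995).


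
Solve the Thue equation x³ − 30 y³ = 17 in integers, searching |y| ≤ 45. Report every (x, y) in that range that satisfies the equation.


The equation is x³ - 30y³ = 17. For fixed y, x³ = 30·y³ + 17, so a solution requires the RHS to be a perfect cube.
Strategy: iterate y from -45 to 45, compute RHS = 30·y³ + 17, and check whether it is a (positive or negative) perfect cube.
Check small values of y:
  y = 0: RHS = 17 is not a perfect cube.
  y = 1: RHS = 47 is not a perfect cube.
  y = -1: RHS = -13 is not a perfect cube.
  y = 2: RHS = 257 is not a perfect cube.
  y = -2: RHS = -223 is not a perfect cube.
  y = 3: RHS = 827 is not a perfect cube.
  y = -3: RHS = -793 is not a perfect cube.
Continuing the search up to |y| = 45 finds no solutions either.
No (x, y) in the scanned range satisfies the equation.

No integer solutions with |y| ≤ 45.


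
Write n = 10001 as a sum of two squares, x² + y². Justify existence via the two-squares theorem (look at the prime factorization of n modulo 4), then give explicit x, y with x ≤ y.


Step 1: Factor n = 10001 = 73 · 137.
Step 2: Check the mod-4 condition on each prime factor: 73 ≡ 1 (mod 4), exponent 1; 137 ≡ 1 (mod 4), exponent 1.
All primes ≡ 3 (mod 4) appear to even exponent (or don't appear), so by the two-squares theorem n IS expressible as a sum of two squares.
Step 3: Build a representation. Here n = 73 · 137 is a product of primes ≡ 1 (mod 4). Each prime p ≡ 1 (mod 4) is itself a sum of two squares; find a² by testing p − a² for a perfect square:
  73: 73 − 1² = 72, 73 − 2² = 69, 73 − 3² = 64 = 8² ⇒ 73 = 3² + 8².
  137: 137 − 1² = 136, 137 − 2² = 133, 137 − 3² = 128, 137 − 4² = 121 = 11² ⇒ 137 = 4² + 11².
  Combine using the Brahmagupta–Fibonacci identity (a² + b²)(c² + d²) = (ac − bd)² + (ad + bc)² = (ac + bd)² + (ad − bc)²:
  73 · 137 = 10001: from (3² + 8²)(4² + 11²), take (3·4 − 8·11, 3·11 + 8·4) = (12 − 88, 33 + 32) = (-76, 65); dropping signs (only squares matter) gives (76, 65); check 76² + 65² = 5776 + 4225 = 10001 ✓.
Step 4: Order so x ≤ y and verify: 65² + 76² = 4225 + 5776 = 10001 = n. ✓

n = 10001 = 65² + 76² (one valid representation with x ≤ y).


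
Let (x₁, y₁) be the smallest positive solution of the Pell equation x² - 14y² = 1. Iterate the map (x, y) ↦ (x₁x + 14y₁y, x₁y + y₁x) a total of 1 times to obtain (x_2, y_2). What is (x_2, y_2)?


Step 1: Find the fundamental solution (x₁, y₁) of x² - 14y² = 1.
  Expand √14 as a continued fraction. a₀ = ⌊√14⌋ = 3; iterate m_{k+1} = d_k·a_k − m_k, d_{k+1} = (14 − m_{k+1}²)/d_k, a_{k+1} = ⌊(a₀ + m_{k+1})/d_{k+1}⌋ (starting m₀ = 0, d₀ = 1), with convergents p_k = a_k·p_{k-1} + p_{k-2}, q_k = a_k·q_{k-1} + q_{k-2} (p₋₁ = 1, q₋₁ = 0):
  k = 0: a₀ = 3; p₀/q₀ = 3/1; p₀² − 14·q₀² = 9 − 14 = -5.
  k = 1: m = 3, d = 5, a = ⌊(3 + 3)/5⌋ = 1; p/q = (1·3 + 1)/(1·1 + 0) = 4/1; p² − 14·q² = 16 − 14 = 2.
  k = 2: m = 2, d = 2, a = ⌊(3 + 2)/2⌋ = 2; p/q = (2·4 + 3)/(2·1 + 1) = 11/3; p² − 14·q² = 121 − 126 = -5.
  k = 3: m = 2, d = 5, a = ⌊(3 + 2)/5⌋ = 1; p/q = (1·11 + 4)/(1·3 + 1) = 15/4; p² − 14·q² = 225 − 224 = 1.
  The first convergent with p² − 14·q² = 1 gives the fundamental solution (x₁, y₁) = (15, 4).
Step 2: Apply the recurrence (x_{n+1}, y_{n+1}) = (x₁x_n + 14y₁y_n, x₁y_n + y₁x_n) repeatedly.
  From (x_1, y_1) = (15, 4): x_2 = 15·15 + 14·4·4 = 449; y_2 = 15·4 + 4·15 = 120.
Step 3: Verify x_2² - 14·y_2² = 201601 - 201600 = 1 (should be 1). ✓

(x_1, y_1) = (15, 4); (x_2, y_2) = (449, 120).


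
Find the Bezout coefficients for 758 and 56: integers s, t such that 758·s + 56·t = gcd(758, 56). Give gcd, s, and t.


Euclidean algorithm on (758, 56) — divide until remainder is 0:
  758 = 13 · 56 + 30
  56 = 1 · 30 + 26
  30 = 1 · 26 + 4
  26 = 6 · 4 + 2
  4 = 2 · 2 + 0
gcd(758, 56) = 2.
Track Bezout coefficients alongside the remainders: start with r₀ = 758 = a·1 + b·0 (s = 1, t = 0) and r₁ = 56 = a·0 + b·1 (s = 0, t = 1); each new remainder r_{k+1} = r_{k-1} − q_k·r_k inherits s_{k+1} = s_{k-1} − q_k·s_k, t_{k+1} = t_{k-1} − q_k·t_k, so r_k = a·s_k + b·t_k at every step:
  q = 13: r = 30, s = 1 − 13·0 = 1, t = 0 − 13·1 = -13  (check: 758·1 + 56·(-13) = 30)
  q = 1: r = 26, s = 0 − 1·1 = -1, t = 1 − 1·(-13) = 14  (check: 758·(-1) + 56·14 = 26)
  q = 1: r = 4, s = 1 − 1·(-1) = 2, t = -13 − 1·14 = -27  (check: 758·2 + 56·(-27) = 4)
  q = 6: r = 2, s = -1 − 6·2 = -13, t = 14 − 6·(-27) = 176  (check: 758·(-13) + 56·176 = 2)
The row with r = 2 (the gcd) gives the Bezout coefficients s = -13, t = 176.
Result: 758 · (-13) + 56 · (176) = 2.

gcd(758, 56) = 2; s = -13, t = 176 (check: 758·(-13) + 56·176 = 2).


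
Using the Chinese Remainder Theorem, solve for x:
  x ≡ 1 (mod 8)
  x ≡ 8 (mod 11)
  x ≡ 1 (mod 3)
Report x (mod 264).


Moduli 8, 11, 3 are pairwise coprime; by CRT there is a unique solution modulo M = 8 · 11 · 3 = 264.
Solve pairwise, accumulating the modulus:
  Start with x ≡ 1 (mod 8).
  Combine with x ≡ 8 (mod 11): since gcd(8, 11) = 1, we get a unique residue mod 88.
    Write x = 1 + 8·t and substitute into x ≡ 8 (mod 11): 8·t ≡ 8 − 1 = 7 (mod 11).
    The inverse of 8 mod 11 is 7 (since 8·7 = 56 = 5·11 + 1), so t ≡ 7·7 = 49 ≡ 5 (mod 11).
    Then x = 1 + 8·5 = 41, valid modulo lcm(8, 11) = 88: x ≡ 41 (mod 88).
  Combine with x ≡ 1 (mod 3): since gcd(88, 3) = 1, we get a unique residue mod 264.
    Write x = 41 + 88·t and substitute into x ≡ 1 (mod 3): 88·t ≡ 1 − 41 = -40 (mod 3).
    Reduce coefficients mod 3: 1·t ≡ 2 (mod 3).
    So t ≡ 2 (mod 3).
    Then x = 41 + 88·2 = 217, valid modulo lcm(88, 3) = 264: x ≡ 217 (mod 264).
Verify: 217 mod 8 = 1 ✓, 217 mod 11 = 8 ✓, 217 mod 3 = 1 ✓.

x ≡ 217 (mod 264).


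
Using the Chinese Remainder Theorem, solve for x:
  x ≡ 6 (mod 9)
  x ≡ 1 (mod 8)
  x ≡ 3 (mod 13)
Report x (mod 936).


Moduli 9, 8, 13 are pairwise coprime; by CRT there is a unique solution modulo M = 9 · 8 · 13 = 936.
Solve pairwise, accumulating the modulus:
  Start with x ≡ 6 (mod 9).
  Combine with x ≡ 1 (mod 8): since gcd(9, 8) = 1, we get a unique residue mod 72.
    Write x = 6 + 9·t and substitute into x ≡ 1 (mod 8): 9·t ≡ 1 − 6 = -5 (mod 8).
    Reduce coefficients mod 8: 1·t ≡ 3 (mod 8).
    So t ≡ 3 (mod 8).
    Then x = 6 + 9·3 = 33, valid modulo lcm(9, 8) = 72: x ≡ 33 (mod 72).
  Combine with x ≡ 3 (mod 13): since gcd(72, 13) = 1, we get a unique residue mod 936.
    Write x = 33 + 72·t and substitute into x ≡ 3 (mod 13): 72·t ≡ 3 − 33 = -30 (mod 13).
    Reduce coefficients mod 13: 7·t ≡ 9 (mod 13).
    The inverse of 7 mod 13 is 2 (since 7·2 = 14 = 1·13 + 1), so t ≡ 2·9 = 18 ≡ 5 (mod 13).
    Then x = 33 + 72·5 = 393, valid modulo lcm(72, 13) = 936: x ≡ 393 (mod 936).
Verify: 393 mod 9 = 6 ✓, 393 mod 8 = 1 ✓, 393 mod 13 = 3 ✓.

x ≡ 393 (mod 936).


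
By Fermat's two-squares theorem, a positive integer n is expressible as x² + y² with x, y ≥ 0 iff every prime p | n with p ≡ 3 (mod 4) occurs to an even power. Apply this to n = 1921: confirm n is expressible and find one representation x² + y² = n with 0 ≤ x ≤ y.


Step 1: Factor n = 1921 = 17 · 113.
Step 2: Check the mod-4 condition on each prime factor: 17 ≡ 1 (mod 4), exponent 1; 113 ≡ 1 (mod 4), exponent 1.
All primes ≡ 3 (mod 4) appear to even exponent (or don't appear), so by the two-squares theorem n IS expressible as a sum of two squares.
Step 3: Build a representation. Here n = 17 · 113 is a product of primes ≡ 1 (mod 4). Each prime p ≡ 1 (mod 4) is itself a sum of two squares; find a² by testing p − a² for a perfect square:
  17: 17 − 1² = 16 = 4² ⇒ 17 = 1² + 4².
  113: 113 − 1² = 112, 113 − 2² = 109, 113 − 3² = 104, 113 − 4² = 97, 113 − 5² = 88, 113 − 6² = 77, 113 − 7² = 64 = 8² ⇒ 113 = 7² + 8².
  Combine using the Brahmagupta–Fibonacci identity (a² + b²)(c² + d²) = (ac − bd)² + (ad + bc)² = (ac + bd)² + (ad − bc)²:
  17 · 113 = 1921: from (1² + 4²)(7² + 8²), take (1·7 − 4·8, 1·8 + 4·7) = (7 − 32, 8 + 28) = (-25, 36); dropping signs (only squares matter) gives (25, 36); check 25² + 36² = 625 + 1296 = 1921 ✓.
Step 4: Order so x ≤ y and verify: 25² + 36² = 625 + 1296 = 1921 = n. ✓

n = 1921 = 25² + 36² (one valid representation with x ≤ y).


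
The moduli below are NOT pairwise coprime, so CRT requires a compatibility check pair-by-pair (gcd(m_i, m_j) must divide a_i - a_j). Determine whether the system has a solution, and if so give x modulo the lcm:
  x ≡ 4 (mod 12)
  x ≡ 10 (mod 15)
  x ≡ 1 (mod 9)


Moduli 12, 15, 9 are not pairwise coprime, so CRT works modulo lcm(m_i) when all pairwise compatibility conditions hold.
Pairwise compatibility: gcd(m_i, m_j) must divide a_i - a_j for every pair.
Merge one congruence at a time:
  Start: x ≡ 4 (mod 12).
  Combine with x ≡ 10 (mod 15): gcd(12, 15) = 3; 10 - 4 = 6, which IS divisible by 3, so compatible.
    Write x = 4 + 12·t and substitute into x ≡ 10 (mod 15): 12·t ≡ 10 − 4 = 6 (mod 15).
    Divide the congruence (and modulus) by g = 3: 4·t ≡ 2 (mod 5).
    The inverse of 4 mod 5 is 4 (since 4·4 = 16 = 3·5 + 1), so t ≡ 4·2 = 8 ≡ 3 (mod 5).
    Then x = 4 + 12·3 = 40, valid modulo lcm(12, 15) = 60: x ≡ 40 (mod 60).
  Combine with x ≡ 1 (mod 9): gcd(60, 9) = 3; 1 - 40 = -39, which IS divisible by 3, so compatible.
    Write x = 40 + 60·t and substitute into x ≡ 1 (mod 9): 60·t ≡ 1 − 40 = -39 (mod 9).
    Divide the congruence (and modulus) by g = 3: 20·t ≡ -13 (mod 3).
    Reduce coefficients mod 3: 2·t ≡ 2 (mod 3).
    The inverse of 2 mod 3 is 2 (since 2·2 = 4 = 1·3 + 1), so t ≡ 2·2 = 4 ≡ 1 (mod 3).
    Then x = 40 + 60·1 = 100, valid modulo lcm(60, 9) = 180: x ≡ 100 (mod 180).
Verify: 100 mod 12 = 4, 100 mod 15 = 10, 100 mod 9 = 1.

x ≡ 100 (mod 180).


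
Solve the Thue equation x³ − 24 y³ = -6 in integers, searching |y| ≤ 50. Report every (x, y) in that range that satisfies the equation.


The equation is x³ - 24y³ = -6. For fixed y, x³ = 24·y³ − 6, so a solution requires the RHS to be a perfect cube.
Strategy: iterate y from -50 to 50, compute RHS = 24·y³ − 6, and check whether it is a (positive or negative) perfect cube.
Check small values of y:
  y = 0: RHS = -6 is not a perfect cube.
  y = 1: RHS = 18 is not a perfect cube.
  y = -1: RHS = -30 is not a perfect cube.
  y = 2: RHS = 186 is not a perfect cube.
  y = -2: RHS = -198 is not a perfect cube.
  y = 3: RHS = 642 is not a perfect cube.
  y = -3: RHS = -654 is not a perfect cube.
Continuing the search up to |y| = 50 finds no solutions either.
No (x, y) in the scanned range satisfies the equation.

No integer solutions with |y| ≤ 50.


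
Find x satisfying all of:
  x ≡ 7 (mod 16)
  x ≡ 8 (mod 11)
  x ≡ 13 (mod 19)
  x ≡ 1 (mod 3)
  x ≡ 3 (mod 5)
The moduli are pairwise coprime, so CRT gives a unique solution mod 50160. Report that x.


Product of moduli M = 16 · 11 · 19 · 3 · 5 = 50160.
Merge one congruence at a time:
  Start: x ≡ 7 (mod 16).
  Combine with x ≡ 8 (mod 11); new modulus lcm = 176.
    Write x = 7 + 16·t and substitute into x ≡ 8 (mod 11): 16·t ≡ 8 − 7 = 1 (mod 11).
    Reduce coefficients mod 11: 5·t ≡ 1 (mod 11).
    The inverse of 5 mod 11 is 9 (since 5·9 = 45 = 4·11 + 1), so t ≡ 9·1 = 9 ≡ 9 (mod 11).
    Then x = 7 + 16·9 = 151, valid modulo lcm(16, 11) = 176: x ≡ 151 (mod 176).
  Combine with x ≡ 13 (mod 19); new modulus lcm = 3344.
    Write x = 151 + 176·t and substitute into x ≡ 13 (mod 19): 176·t ≡ 13 − 151 = -138 (mod 19).
    Reduce coefficients mod 19: 5·t ≡ 14 (mod 19).
    The inverse of 5 mod 19 is 4 (since 5·4 = 20 = 1·19 + 1), so t ≡ 4·14 = 56 ≡ 18 (mod 19).
    Then x = 151 + 176·18 = 3319, valid modulo lcm(176, 19) = 3344: x ≡ 3319 (mod 3344).
  Combine with x ≡ 1 (mod 3); new modulus lcm = 10032.
    Write x = 3319 + 3344·t and substitute into x ≡ 1 (mod 3): 3344·t ≡ 1 − 3319 = -3318 (mod 3).
    Reduce coefficients mod 3: 2·t ≡ 0 (mod 3).
    The inverse of 2 mod 3 is 2 (since 2·2 = 4 = 1·3 + 1), so t ≡ 2·0 = 0 ≡ 0 (mod 3).
    Then x = 3319 + 3344·0 = 3319, valid modulo lcm(3344, 3) = 10032: x ≡ 3319 (mod 10032).
  Combine with x ≡ 3 (mod 5); new modulus lcm = 50160.
    Write x = 3319 + 10032·t and substitute into x ≡ 3 (mod 5): 10032·t ≡ 3 − 3319 = -3316 (mod 5).
    Reduce coefficients mod 5: 2·t ≡ 4 (mod 5).
    The inverse of 2 mod 5 is 3 (since 2·3 = 6 = 1·5 + 1), so t ≡ 3·4 = 12 ≡ 2 (mod 5).
    Then x = 3319 + 10032·2 = 23383, valid modulo lcm(10032, 5) = 50160: x ≡ 23383 (mod 50160).
Verify against each original: 23383 mod 16 = 7, 23383 mod 11 = 8, 23383 mod 19 = 13, 23383 mod 3 = 1, 23383 mod 5 = 3.

x ≡ 23383 (mod 50160).


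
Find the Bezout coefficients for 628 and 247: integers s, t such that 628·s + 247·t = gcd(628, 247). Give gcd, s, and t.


Euclidean algorithm on (628, 247) — divide until remainder is 0:
  628 = 2 · 247 + 134
  247 = 1 · 134 + 113
  134 = 1 · 113 + 21
  113 = 5 · 21 + 8
  21 = 2 · 8 + 5
  8 = 1 · 5 + 3
  5 = 1 · 3 + 2
  3 = 1 · 2 + 1
  2 = 2 · 1 + 0
gcd(628, 247) = 1.
Track Bezout coefficients alongside the remainders: start with r₀ = 628 = a·1 + b·0 (s = 1, t = 0) and r₁ = 247 = a·0 + b·1 (s = 0, t = 1); each new remainder r_{k+1} = r_{k-1} − q_k·r_k inherits s_{k+1} = s_{k-1} − q_k·s_k, t_{k+1} = t_{k-1} − q_k·t_k, so r_k = a·s_k + b·t_k at every step:
  q = 2: r = 134, s = 1 − 2·0 = 1, t = 0 − 2·1 = -2  (check: 628·1 + 247·(-2) = 134)
  q = 1: r = 113, s = 0 − 1·1 = -1, t = 1 − 1·(-2) = 3  (check: 628·(-1) + 247·3 = 113)
  q = 1: r = 21, s = 1 − 1·(-1) = 2, t = -2 − 1·3 = -5  (check: 628·2 + 247·(-5) = 21)
  q = 5: r = 8, s = -1 − 5·2 = -11, t = 3 − 5·(-5) = 28  (check: 628·(-11) + 247·28 = 8)
  q = 2: r = 5, s = 2 − 2·(-11) = 24, t = -5 − 2·28 = -61  (check: 628·24 + 247·(-61) = 5)
  q = 1: r = 3, s = -11 − 1·24 = -35, t = 28 − 1·(-61) = 89  (check: 628·(-35) + 247·89 = 3)
  q = 1: r = 2, s = 24 − 1·(-35) = 59, t = -61 − 1·89 = -150  (check: 628·59 + 247·(-150) = 2)
  q = 1: r = 1, s = -35 − 1·59 = -94, t = 89 − 1·(-150) = 239  (check: 628·(-94) + 247·239 = 1)
The row with r = 1 (the gcd) gives the Bezout coefficients s = -94, t = 239.
Result: 628 · (-94) + 247 · (239) = 1.

gcd(628, 247) = 1; s = -94, t = 239 (check: 628·(-94) + 247·239 = 1).


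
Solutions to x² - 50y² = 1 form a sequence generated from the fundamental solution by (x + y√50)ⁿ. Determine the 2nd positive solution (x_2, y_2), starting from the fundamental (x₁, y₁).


Step 1: Find the fundamental solution (x₁, y₁) of x² - 50y² = 1.
  Expand √50 as a continued fraction. a₀ = ⌊√50⌋ = 7; iterate m_{k+1} = d_k·a_k − m_k, d_{k+1} = (50 − m_{k+1}²)/d_k, a_{k+1} = ⌊(a₀ + m_{k+1})/d_{k+1}⌋ (starting m₀ = 0, d₀ = 1), with convergents p_k = a_k·p_{k-1} + p_{k-2}, q_k = a_k·q_{k-1} + q_{k-2} (p₋₁ = 1, q₋₁ = 0):
  k = 0: a₀ = 7; p₀/q₀ = 7/1; p₀² − 50·q₀² = 49 − 50 = -1.
  k = 1: m = 7, d = 1, a = ⌊(7 + 7)/1⌋ = 14; p/q = (14·7 + 1)/(14·1 + 0) = 99/14; p² − 50·q² = 9801 − 9800 = 1.
  The first convergent with p² − 50·q² = 1 gives the fundamental solution (x₁, y₁) = (99, 14).
Step 2: Apply the recurrence (x_{n+1}, y_{n+1}) = (x₁x_n + 50y₁y_n, x₁y_n + y₁x_n) repeatedly.
  From (x_1, y_1) = (99, 14): x_2 = 99·99 + 50·14·14 = 19601; y_2 = 99·14 + 14·99 = 2772.
Step 3: Verify x_2² - 50·y_2² = 384199201 - 384199200 = 1 (should be 1). ✓

(x_1, y_1) = (99, 14); (x_2, y_2) = (19601, 2772).


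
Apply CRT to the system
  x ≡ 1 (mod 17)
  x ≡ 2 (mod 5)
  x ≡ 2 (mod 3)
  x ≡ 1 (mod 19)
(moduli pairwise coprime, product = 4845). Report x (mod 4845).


Product of moduli M = 17 · 5 · 3 · 19 = 4845.
Merge one congruence at a time:
  Start: x ≡ 1 (mod 17).
  Combine with x ≡ 2 (mod 5); new modulus lcm = 85.
    Write x = 1 + 17·t and substitute into x ≡ 2 (mod 5): 17·t ≡ 2 − 1 = 1 (mod 5).
    Reduce coefficients mod 5: 2·t ≡ 1 (mod 5).
    The inverse of 2 mod 5 is 3 (since 2·3 = 6 = 1·5 + 1), so t ≡ 3·1 = 3 ≡ 3 (mod 5).
    Then x = 1 + 17·3 = 52, valid modulo lcm(17, 5) = 85: x ≡ 52 (mod 85).
  Combine with x ≡ 2 (mod 3); new modulus lcm = 255.
    Write x = 52 + 85·t and substitute into x ≡ 2 (mod 3): 85·t ≡ 2 − 52 = -50 (mod 3).
    Reduce coefficients mod 3: 1·t ≡ 1 (mod 3).
    So t ≡ 1 (mod 3).
    Then x = 52 + 85·1 = 137, valid modulo lcm(85, 3) = 255: x ≡ 137 (mod 255).
  Combine with x ≡ 1 (mod 19); new modulus lcm = 4845.
    Write x = 137 + 255·t and substitute into x ≡ 1 (mod 19): 255·t ≡ 1 − 137 = -136 (mod 19).
    Reduce coefficients mod 19: 8·t ≡ 16 (mod 19).
    The inverse of 8 mod 19 is 12 (since 8·12 = 96 = 5·19 + 1), so t ≡ 12·16 = 192 ≡ 2 (mod 19).
    Then x = 137 + 255·2 = 647, valid modulo lcm(255, 19) = 4845: x ≡ 647 (mod 4845).
Verify against each original: 647 mod 17 = 1, 647 mod 5 = 2, 647 mod 3 = 2, 647 mod 19 = 1.

x ≡ 647 (mod 4845).


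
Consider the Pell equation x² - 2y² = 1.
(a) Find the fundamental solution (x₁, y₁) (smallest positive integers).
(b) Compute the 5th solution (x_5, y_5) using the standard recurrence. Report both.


Step 1: Find the fundamental solution (x₁, y₁) of x² - 2y² = 1.
  Expand √2 as a continued fraction. a₀ = ⌊√2⌋ = 1; iterate m_{k+1} = d_k·a_k − m_k, d_{k+1} = (2 − m_{k+1}²)/d_k, a_{k+1} = ⌊(a₀ + m_{k+1})/d_{k+1}⌋ (starting m₀ = 0, d₀ = 1), with convergents p_k = a_k·p_{k-1} + p_{k-2}, q_k = a_k·q_{k-1} + q_{k-2} (p₋₁ = 1, q₋₁ = 0):
  k = 0: a₀ = 1; p₀/q₀ = 1/1; p₀² − 2·q₀² = 1 − 2 = -1.
  k = 1: m = 1, d = 1, a = ⌊(1 + 1)/1⌋ = 2; p/q = (2·1 + 1)/(2·1 + 0) = 3/2; p² − 2·q² = 9 − 8 = 1.
  The first convergent with p² − 2·q² = 1 gives the fundamental solution (x₁, y₁) = (3, 2).
Step 2: Apply the recurrence (x_{n+1}, y_{n+1}) = (x₁x_n + 2y₁y_n, x₁y_n + y₁x_n) repeatedly.
  From (x_1, y_1) = (3, 2): x_2 = 3·3 + 2·2·2 = 17; y_2 = 3·2 + 2·3 = 12.
  From (x_2, y_2) = (17, 12): x_3 = 3·17 + 2·2·12 = 99; y_3 = 3·12 + 2·17 = 70.
  From (x_3, y_3) = (99, 70): x_4 = 3·99 + 2·2·70 = 577; y_4 = 3·70 + 2·99 = 408.
  From (x_4, y_4) = (577, 408): x_5 = 3·577 + 2·2·408 = 3363; y_5 = 3·408 + 2·577 = 2378.
Step 3: Verify x_5² - 2·y_5² = 11309769 - 11309768 = 1 (should be 1). ✓

(x_1, y_1) = (3, 2); (x_5, y_5) = (3363, 2378).


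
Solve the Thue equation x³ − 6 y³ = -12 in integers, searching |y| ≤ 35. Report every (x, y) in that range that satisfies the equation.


The equation is x³ - 6y³ = -12. For fixed y, x³ = 6·y³ − 12, so a solution requires the RHS to be a perfect cube.
Strategy: iterate y from -35 to 35, compute RHS = 6·y³ − 12, and check whether it is a (positive or negative) perfect cube.
Check small values of y:
  y = 0: RHS = -12 is not a perfect cube.
  y = 1: RHS = -6 is not a perfect cube.
  y = -1: RHS = -18 is not a perfect cube.
  y = 2: RHS = 36 is not a perfect cube.
  y = -2: RHS = -60 is not a perfect cube.
  y = 3: RHS = 150 is not a perfect cube.
  y = -3: RHS = -174 is not a perfect cube.
Continuing the search up to |y| = 35 finds no solutions either.
No (x, y) in the scanned range satisfies the equation.

No integer solutions with |y| ≤ 35.


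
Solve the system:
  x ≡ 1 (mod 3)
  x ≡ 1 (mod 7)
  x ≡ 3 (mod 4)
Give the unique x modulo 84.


Moduli 3, 7, 4 are pairwise coprime; by CRT there is a unique solution modulo M = 3 · 7 · 4 = 84.
Solve pairwise, accumulating the modulus:
  Start with x ≡ 1 (mod 3).
  Combine with x ≡ 1 (mod 7): since gcd(3, 7) = 1, we get a unique residue mod 21.
    Write x = 1 + 3·t and substitute into x ≡ 1 (mod 7): 3·t ≡ 1 − 1 = 0 (mod 7).
    The inverse of 3 mod 7 is 5 (since 3·5 = 15 = 2·7 + 1), so t ≡ 5·0 = 0 ≡ 0 (mod 7).
    Then x = 1 + 3·0 = 1, valid modulo lcm(3, 7) = 21: x ≡ 1 (mod 21).
  Combine with x ≡ 3 (mod 4): since gcd(21, 4) = 1, we get a unique residue mod 84.
    Write x = 1 + 21·t and substitute into x ≡ 3 (mod 4): 21·t ≡ 3 − 1 = 2 (mod 4).
    Reduce coefficients mod 4: 1·t ≡ 2 (mod 4).
    So t ≡ 2 (mod 4).
    Then x = 1 + 21·2 = 43, valid modulo lcm(21, 4) = 84: x ≡ 43 (mod 84).
Verify: 43 mod 3 = 1 ✓, 43 mod 7 = 1 ✓, 43 mod 4 = 3 ✓.

x ≡ 43 (mod 84).


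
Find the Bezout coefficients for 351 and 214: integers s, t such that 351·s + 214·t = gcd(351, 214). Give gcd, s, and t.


Euclidean algorithm on (351, 214) — divide until remainder is 0:
  351 = 1 · 214 + 137
  214 = 1 · 137 + 77
  137 = 1 · 77 + 60
  77 = 1 · 60 + 17
  60 = 3 · 17 + 9
  17 = 1 · 9 + 8
  9 = 1 · 8 + 1
  8 = 8 · 1 + 0
gcd(351, 214) = 1.
Track Bezout coefficients alongside the remainders: start with r₀ = 351 = a·1 + b·0 (s = 1, t = 0) and r₁ = 214 = a·0 + b·1 (s = 0, t = 1); each new remainder r_{k+1} = r_{k-1} − q_k·r_k inherits s_{k+1} = s_{k-1} − q_k·s_k, t_{k+1} = t_{k-1} − q_k·t_k, so r_k = a·s_k + b·t_k at every step:
  q = 1: r = 137, s = 1 − 1·0 = 1, t = 0 − 1·1 = -1  (check: 351·1 + 214·(-1) = 137)
  q = 1: r = 77, s = 0 − 1·1 = -1, t = 1 − 1·(-1) = 2  (check: 351·(-1) + 214·2 = 77)
  q = 1: r = 60, s = 1 − 1·(-1) = 2, t = -1 − 1·2 = -3  (check: 351·2 + 214·(-3) = 60)
  q = 1: r = 17, s = -1 − 1·2 = -3, t = 2 − 1·(-3) = 5  (check: 351·(-3) + 214·5 = 17)
  q = 3: r = 9, s = 2 − 3·(-3) = 11, t = -3 − 3·5 = -18  (check: 351·11 + 214·(-18) = 9)
  q = 1: r = 8, s = -3 − 1·11 = -14, t = 5 − 1·(-18) = 23  (check: 351·(-14) + 214·23 = 8)
  q = 1: r = 1, s = 11 − 1·(-14) = 25, t = -18 − 1·23 = -41  (check: 351·25 + 214·(-41) = 1)
The row with r = 1 (the gcd) gives the Bezout coefficients s = 25, t = -41.
Result: 351 · (25) + 214 · (-41) = 1.

gcd(351, 214) = 1; s = 25, t = -41 (check: 351·25 + 214·(-41) = 1).


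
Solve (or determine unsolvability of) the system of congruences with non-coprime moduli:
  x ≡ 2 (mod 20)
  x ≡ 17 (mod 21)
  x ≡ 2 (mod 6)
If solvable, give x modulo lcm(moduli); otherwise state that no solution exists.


Moduli 20, 21, 6 are not pairwise coprime, so CRT works modulo lcm(m_i) when all pairwise compatibility conditions hold.
Pairwise compatibility: gcd(m_i, m_j) must divide a_i - a_j for every pair.
Merge one congruence at a time:
  Start: x ≡ 2 (mod 20).
  Combine with x ≡ 17 (mod 21): gcd(20, 21) = 1; 17 - 2 = 15, which IS divisible by 1, so compatible.
    Write x = 2 + 20·t and substitute into x ≡ 17 (mod 21): 20·t ≡ 17 − 2 = 15 (mod 21).
    The inverse of 20 mod 21 is 20 (since 20·20 = 400 = 19·21 + 1), so t ≡ 20·15 = 300 ≡ 6 (mod 21).
    Then x = 2 + 20·6 = 122, valid modulo lcm(20, 21) = 420: x ≡ 122 (mod 420).
  Combine with x ≡ 2 (mod 6): gcd(420, 6) = 6; 2 - 122 = -120, which IS divisible by 6, so compatible.
    Write x = 122 + 420·t and substitute into x ≡ 2 (mod 6): 420·t ≡ 2 − 122 = -120 (mod 6).
    Divide the congruence (and modulus) by g = 6: 70·t ≡ -20 (mod 1).
    Modulo 1 every t works; take t = 0.
    Then x = 122 + 420·0 = 122, valid modulo lcm(420, 6) = 420: x ≡ 122 (mod 420).
Verify: 122 mod 20 = 2, 122 mod 21 = 17, 122 mod 6 = 2.

x ≡ 122 (mod 420).
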